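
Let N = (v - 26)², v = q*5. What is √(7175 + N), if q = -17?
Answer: 2*√4874 ≈ 139.63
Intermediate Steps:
v = -85 (v = -17*5 = -85)
N = 12321 (N = (-85 - 26)² = (-111)² = 12321)
√(7175 + N) = √(7175 + 12321) = √19496 = 2*√4874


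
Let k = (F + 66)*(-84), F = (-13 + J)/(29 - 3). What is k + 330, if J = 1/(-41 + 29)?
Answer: -134465/26 ≈ -5171.7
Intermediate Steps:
J = -1/12 (J = 1/(-12) = -1/12 ≈ -0.083333)
F = -157/312 (F = (-13 - 1/12)/(29 - 3) = -157/12/26 = -157/12*1/26 = -157/312 ≈ -0.50321)
k = -143045/26 (k = (-157/312 + 66)*(-84) = (20435/312)*(-84) = -143045/26 ≈ -5501.7)
k + 330 = -143045/26 + 330 = -134465/26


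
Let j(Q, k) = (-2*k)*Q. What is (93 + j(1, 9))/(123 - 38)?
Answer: 15/17 ≈ 0.88235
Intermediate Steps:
j(Q, k) = -2*Q*k
(93 + j(1, 9))/(123 - 38) = (93 - 2*1*9)/(123 - 38) = (93 - 18)/85 = 75*(1/85) = 15/17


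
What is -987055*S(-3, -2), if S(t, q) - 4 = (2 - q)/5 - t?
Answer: -7699029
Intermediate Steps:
S(t, q) = 22/5 - t - q/5 (S(t, q) = 4 + ((2 - q)/5 - t) = 4 + ((2 - q)*(⅕) - t) = 4 + ((⅖ - q/5) - t) = 4 + (⅖ - t - q/5) = 22/5 - t - q/5)
-987055*S(-3, -2) = -987055*(22/5 - 1*(-3) - ⅕*(-2)) = -987055*(22/5 + 3 + ⅖) = -987055*39/5 = -7699029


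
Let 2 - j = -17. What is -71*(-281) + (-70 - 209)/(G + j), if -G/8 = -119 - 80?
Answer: 3571198/179 ≈ 19951.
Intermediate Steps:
j = 19 (j = 2 - 1*(-17) = 2 + 17 = 19)
G = 1592 (G = -8*(-119 - 80) = -8*(-199) = 1592)
-71*(-281) + (-70 - 209)/(G + j) = -71*(-281) + (-70 - 209)/(1592 + 19) = 19951 - 279/1611 = 19951 - 279*1/1611 = 19951 - 31/179 = 3571198/179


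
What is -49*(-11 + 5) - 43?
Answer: 251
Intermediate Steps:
-49*(-11 + 5) - 43 = -49*(-6) - 43 = 294 - 43 = 251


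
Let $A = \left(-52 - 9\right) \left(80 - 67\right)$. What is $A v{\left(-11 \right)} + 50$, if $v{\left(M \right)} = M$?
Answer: $8773$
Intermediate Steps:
$A = -793$ ($A = \left(-61\right) 13 = -793$)
$A v{\left(-11 \right)} + 50 = \left(-793\right) \left(-11\right) + 50 = 8723 + 50 = 8773$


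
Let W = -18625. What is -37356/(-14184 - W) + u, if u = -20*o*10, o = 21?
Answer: -18689556/4441 ≈ -4208.4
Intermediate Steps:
u = -4200 (u = -20*21*10 = -420*10 = -4200)
-37356/(-14184 - W) + u = -37356/(-14184 - 1*(-18625)) - 4200 = -37356/(-14184 + 18625) - 4200 = -37356/4441 - 4200 = -18689556/4441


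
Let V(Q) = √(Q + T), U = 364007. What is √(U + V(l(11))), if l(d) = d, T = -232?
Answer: √(364007 + I*√221) ≈ 603.33 + 0.01*I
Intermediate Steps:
V(Q) = √(-232 + Q) (V(Q) = √(Q - 232) = √(-232 + Q))
√(U + V(l(11))) = √(364007 + √(-232 + 11)) = √(364007 + √(-221)) = √(364007 + I*√221)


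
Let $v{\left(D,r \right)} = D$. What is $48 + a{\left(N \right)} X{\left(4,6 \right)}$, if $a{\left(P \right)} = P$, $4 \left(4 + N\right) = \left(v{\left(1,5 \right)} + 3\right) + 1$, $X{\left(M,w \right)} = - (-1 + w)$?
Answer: $\frac{247}{4} \approx 61.75$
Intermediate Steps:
$X{\left(M,w \right)} = 1 - w$
$N = - \frac{11}{4}$ ($N = -4 + \frac{\left(1 + 3\right) + 1}{4} = -4 + \frac{4 + 1}{4} = -4 + \frac{1}{4} \cdot 5 = -4 + \frac{5}{4} = - \frac{11}{4} \approx -2.75$)
$48 + a{\left(N \right)} X{\left(4,6 \right)} = 48 - \frac{11 \left(1 - 6\right)}{4} = 48 - - \frac{55}{4} = 48 + \frac{55}{4} = \frac{247}{4}$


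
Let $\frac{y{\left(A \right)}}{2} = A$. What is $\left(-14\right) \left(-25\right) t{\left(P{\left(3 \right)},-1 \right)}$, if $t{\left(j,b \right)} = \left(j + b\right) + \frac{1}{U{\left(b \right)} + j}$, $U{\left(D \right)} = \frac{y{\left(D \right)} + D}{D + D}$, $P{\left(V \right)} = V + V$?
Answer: $\frac{5390}{3} \approx 1796.7$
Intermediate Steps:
$y{\left(A \right)} = 2 A$
$P{\left(V \right)} = 2 V$
$U{\left(D \right)} = \frac{3}{2}$ ($U{\left(D \right)} = \frac{2 D + D}{D + D} = \frac{3 D}{2 D} = 3 D \frac{1}{2 D} = \frac{3}{2}$)
$t{\left(j,b \right)} = b + j + \frac{1}{\frac{3}{2} + j}$ ($t{\left(j,b \right)} = \left(j + b\right) + \frac{1}{\frac{3}{2} + j} = \left(b + j\right) + \frac{1}{\frac{3}{2} + j} = b + j + \frac{1}{\frac{3}{2} + j}$)
$\left(-14\right) \left(-25\right) t{\left(P{\left(3 \right)},-1 \right)} = \left(-14\right) \left(-25\right) \frac{2 + 2 \left(2 \cdot 3\right)^{2} + 3 \left(-1\right) + 3 \cdot 2 \cdot 3 + 2 \left(-1\right) 2 \cdot 3}{3 + 2 \cdot 2 \cdot 3} = 350 \frac{2 + 2 \cdot 6^{2} - 3 + 3 \cdot 6 + 2 \left(-1\right) 6}{3 + 2 \cdot 6} = 350 \frac{2 + 2 \cdot 36 - 3 + 18 - 12}{3 + 12} = 350 \frac{2 + 72 - 3 + 18 - 12}{15} = 350 \cdot \frac{1}{15} \cdot 77 = 350 \cdot \frac{77}{15} = \frac{5390}{3}$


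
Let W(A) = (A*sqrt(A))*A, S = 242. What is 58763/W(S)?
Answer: 58763*sqrt(2)/1288408 ≈ 0.064501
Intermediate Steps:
W(A) = A**(5/2) (W(A) = A**(3/2)*A = A**(5/2))
58763/W(S) = 58763/(242**(5/2)) = 58763/((644204*sqrt(2))) = 58763*(sqrt(2)/1288408) = 58763*sqrt(2)/1288408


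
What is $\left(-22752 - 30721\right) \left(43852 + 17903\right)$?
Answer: $-3302225115$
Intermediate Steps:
$\left(-22752 - 30721\right) \left(43852 + 17903\right) = \left(-53473\right) 61755 = -3302225115$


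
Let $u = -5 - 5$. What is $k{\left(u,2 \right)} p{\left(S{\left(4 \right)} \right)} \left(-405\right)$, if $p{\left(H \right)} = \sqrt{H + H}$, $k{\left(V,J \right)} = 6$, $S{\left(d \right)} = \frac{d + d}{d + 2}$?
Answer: $- 1620 \sqrt{6} \approx -3968.2$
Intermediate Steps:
$S{\left(d \right)} = \frac{2 d}{2 + d}$
$u = -10$ ($u = -5 - 5 = -10$)
$p{\left(H \right)} = \sqrt{2} \sqrt{H}$ ($p{\left(H \right)} = \sqrt{2 H} = \sqrt{2} \sqrt{H}$)
$k{\left(u,2 \right)} p{\left(S{\left(4 \right)} \right)} \left(-405\right) = 6 \sqrt{2} \sqrt{2 \cdot 4 \frac{1}{2 + 4}} \left(-405\right) = 6 \sqrt{2} \sqrt{2 \cdot 4 \cdot \frac{1}{6}} \left(-405\right) = 6 \sqrt{2} \sqrt{\frac{4}{3}} \left(-405\right) = 6 \sqrt{2} \frac{2 \sqrt{3}}{3} \left(-405\right) = 6 \frac{2 \sqrt{6}}{3} \left(-405\right) = 6 \left(- 270 \sqrt{6}\right) = - 1620 \sqrt{6}$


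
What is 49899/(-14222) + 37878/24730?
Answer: -347650677/175855030 ≈ -1.9769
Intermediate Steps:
49899/(-14222) + 37878/24730 = 49899*(-1/14222) + 37878*(1/24730) = -49899/14222 + 18939/12365 = -347650677/175855030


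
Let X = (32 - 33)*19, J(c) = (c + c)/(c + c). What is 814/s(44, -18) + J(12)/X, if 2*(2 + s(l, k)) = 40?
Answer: 7724/171 ≈ 45.170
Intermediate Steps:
J(c) = 1 (J(c) = (2*c)/((2*c)) = (2*c)*(1/(2*c)) = 1)
s(l, k) = 18 (s(l, k) = -2 + (½)*40 = -2 + 20 = 18)
X = -19 (X = -1*19 = -19)
814/s(44, -18) + J(12)/X = 814/18 + 1/(-19) = 814*(1/18) + 1*(-1/19) = 407/9 - 1/19 = 7724/171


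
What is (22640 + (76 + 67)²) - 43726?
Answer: -637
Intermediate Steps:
(22640 + (76 + 67)²) - 43726 = (22640 + 143²) - 43726 = (22640 + 20449) - 43726 = 43089 - 43726 = -637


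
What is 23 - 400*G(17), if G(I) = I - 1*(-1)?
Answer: -7177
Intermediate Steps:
G(I) = 1 + I (G(I) = I + 1 = 1 + I)
23 - 400*G(17) = 23 - 400*(1 + 17) = 23 - 400*18 = 23 - 7200 = -7177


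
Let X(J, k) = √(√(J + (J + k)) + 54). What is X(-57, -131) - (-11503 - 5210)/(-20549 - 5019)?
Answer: -16713/25568 + √(54 + 7*I*√5) ≈ 6.77 + 1.0542*I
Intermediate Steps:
X(J, k) = √(54 + √(k + 2*J)) (X(J, k) = √(√(k + 2*J) + 54) = √(54 + √(k + 2*J)))
X(-57, -131) - (-11503 - 5210)/(-20549 - 5019) = √(54 + √(-131 + 2*(-57))) - (-11503 - 5210)/(-20549 - 5019) = √(54 + √(-131 - 114)) - (-16713)/(-25568) = √(54 + √(-245)) - (-16713)*(-1)/25568 = √(54 + 7*I*√5) - 1*16713/25568 = √(54 + 7*I*√5) - 16713/25568 = -16713/25568 + √(54 + 7*I*√5)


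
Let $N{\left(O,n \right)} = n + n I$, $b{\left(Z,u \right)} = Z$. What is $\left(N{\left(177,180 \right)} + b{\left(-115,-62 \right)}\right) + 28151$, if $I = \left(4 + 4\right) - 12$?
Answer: $27496$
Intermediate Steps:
$I = -4$ ($I = 8 - 12 = -4$)
$N{\left(O,n \right)} = - 3 n$ ($N{\left(O,n \right)} = n + n \left(-4\right) = n - 4 n = - 3 n$)
$\left(N{\left(177,180 \right)} + b{\left(-115,-62 \right)}\right) + 28151 = \left(\left(-3\right) 180 - 115\right) + 28151 = \left(-540 - 115\right) + 28151 = -655 + 28151 = 27496$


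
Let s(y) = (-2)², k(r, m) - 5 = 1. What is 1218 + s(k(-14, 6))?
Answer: 1222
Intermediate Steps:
k(r, m) = 6 (k(r, m) = 5 + 1 = 6)
s(y) = 4
1218 + s(k(-14, 6)) = 1218 + 4 = 1222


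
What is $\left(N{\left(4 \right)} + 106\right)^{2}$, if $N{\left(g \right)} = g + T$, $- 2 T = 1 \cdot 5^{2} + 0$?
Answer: $\frac{38025}{4} \approx 9506.3$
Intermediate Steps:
$T = - \frac{25}{2}$ ($T = - \frac{1 \cdot 5^{2} + 0}{2} = - \frac{1 \cdot 25 + 0}{2} = - \frac{25 + 0}{2} = \left(- \frac{1}{2}\right) 25 = - \frac{25}{2} \approx -12.5$)
$N{\left(g \right)} = - \frac{25}{2} + g$ ($N{\left(g \right)} = g - \frac{25}{2} = - \frac{25}{2} + g$)
$\left(N{\left(4 \right)} + 106\right)^{2} = \left(\left(- \frac{25}{2} + 4\right) + 106\right)^{2} = \left(- \frac{17}{2} + 106\right)^{2} = \left(\frac{195}{2}\right)^{2} = \frac{38025}{4}$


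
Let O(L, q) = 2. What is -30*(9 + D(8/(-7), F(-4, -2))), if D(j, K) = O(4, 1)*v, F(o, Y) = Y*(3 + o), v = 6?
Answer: -630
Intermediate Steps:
D(j, K) = 12 (D(j, K) = 2*6 = 12)
-30*(9 + D(8/(-7), F(-4, -2))) = -30*(9 + 12) = -30*21 = -630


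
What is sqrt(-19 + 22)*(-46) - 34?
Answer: -34 - 46*sqrt(3) ≈ -113.67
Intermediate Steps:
sqrt(-19 + 22)*(-46) - 34 = sqrt(3)*(-46) - 34 = -46*sqrt(3) - 34 = -34 - 46*sqrt(3)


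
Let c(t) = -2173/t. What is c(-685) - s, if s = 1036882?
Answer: -710261997/685 ≈ -1.0369e+6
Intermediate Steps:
c(-685) - s = -2173/(-685) - 1*1036882 = -2173*(-1/685) - 1036882 = 2173/685 - 1036882 = -710261997/685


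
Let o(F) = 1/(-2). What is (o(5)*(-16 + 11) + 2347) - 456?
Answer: 3787/2 ≈ 1893.5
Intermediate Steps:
o(F) = -½
(o(5)*(-16 + 11) + 2347) - 456 = (-(-16 + 11)/2 + 2347) - 456 = (-½*(-5) + 2347) - 456 = (5/2 + 2347) - 456 = 4699/2 - 456 = 3787/2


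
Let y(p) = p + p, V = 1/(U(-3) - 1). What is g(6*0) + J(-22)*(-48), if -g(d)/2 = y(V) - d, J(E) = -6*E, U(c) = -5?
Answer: -19006/3 ≈ -6335.3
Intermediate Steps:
V = -⅙ (V = 1/(-5 - 1) = 1/(-6) = -⅙ ≈ -0.16667)
y(p) = 2*p
g(d) = ⅔ + 2*d (g(d) = -2*(2*(-⅙) - d) = -2*(-⅓ - d) = ⅔ + 2*d)
g(6*0) + J(-22)*(-48) = (⅔ + 2*(6*0)) - 6*(-22)*(-48) = (⅔ + 2*0) + 132*(-48) = (⅔ + 0) - 6336 = ⅔ - 6336 = -19006/3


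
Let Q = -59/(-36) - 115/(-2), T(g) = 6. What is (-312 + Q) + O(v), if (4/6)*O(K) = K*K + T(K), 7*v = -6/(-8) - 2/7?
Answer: -168622469/691488 ≈ -243.85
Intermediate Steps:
v = 13/196 (v = (-6/(-8) - 2/7)/7 = (-6*(-1/8) - 2*1/7)/7 = (3/4 - 2/7)/7 = (1/7)*(13/28) = 13/196 ≈ 0.066326)
O(K) = 9 + 3*K**2/2 (O(K) = 3*(K*K + 6)/2 = 3*(K**2 + 6)/2 = 3*(6 + K**2)/2 = 9 + 3*K**2/2)
Q = 2129/36 (Q = -59*(-1/36) - 115*(-1/2) = 59/36 + 115/2 = 2129/36 ≈ 59.139)
(-312 + Q) + O(v) = (-312 + 2129/36) + (9 + 3*(13/196)**2/2) = -9103/36 + (9 + (3/2)*(169/38416)) = -9103/36 + (9 + 507/76832) = -9103/36 + 691995/76832 = -168622469/691488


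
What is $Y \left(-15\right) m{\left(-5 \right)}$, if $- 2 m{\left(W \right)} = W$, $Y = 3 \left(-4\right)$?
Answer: $450$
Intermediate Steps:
$Y = -12$
$m{\left(W \right)} = - \frac{W}{2}$
$Y \left(-15\right) m{\left(-5 \right)} = \left(-12\right) \left(-15\right) \left(\left(- \frac{1}{2}\right) \left(-5\right)\right) = 180 \cdot \frac{5}{2} = 450$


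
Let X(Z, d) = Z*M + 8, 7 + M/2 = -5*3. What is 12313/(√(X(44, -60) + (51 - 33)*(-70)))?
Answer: -12313*I*√797/1594 ≈ -218.07*I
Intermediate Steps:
M = -44 (M = -14 + 2*(-5*3) = -14 + 2*(-15) = -14 - 30 = -44)
X(Z, d) = 8 - 44*Z (X(Z, d) = Z*(-44) + 8 = -44*Z + 8 = 8 - 44*Z)
12313/(√(X(44, -60) + (51 - 33)*(-70))) = 12313/(√((8 - 44*44) + (51 - 33)*(-70))) = 12313/(√((8 - 1936) + 18*(-70))) = 12313/(√(-1928 - 1260)) = 12313/(√(-3188)) = 12313/((2*I*√797)) = 12313*(-I*√797/1594) = -12313*I*√797/1594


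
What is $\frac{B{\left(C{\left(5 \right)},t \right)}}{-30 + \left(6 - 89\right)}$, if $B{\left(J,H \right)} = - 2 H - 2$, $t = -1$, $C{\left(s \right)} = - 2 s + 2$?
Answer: $0$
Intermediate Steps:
$C{\left(s \right)} = 2 - 2 s$
$B{\left(J,H \right)} = -2 - 2 H$
$\frac{B{\left(C{\left(5 \right)},t \right)}}{-30 + \left(6 - 89\right)} = \frac{-2 - -2}{-30 + \left(6 - 89\right)} = \frac{-2 + 2}{-30 - 83} = \frac{1}{-113} \cdot 0 = \left(- \frac{1}{113}\right) 0 = 0$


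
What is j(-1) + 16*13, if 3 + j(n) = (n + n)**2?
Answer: 209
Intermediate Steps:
j(n) = -3 + 4*n**2 (j(n) = -3 + (n + n)**2 = -3 + (2*n)**2 = -3 + 4*n**2)
j(-1) + 16*13 = (-3 + 4*(-1)**2) + 16*13 = (-3 + 4*1) + 208 = (-3 + 4) + 208 = 1 + 208 = 209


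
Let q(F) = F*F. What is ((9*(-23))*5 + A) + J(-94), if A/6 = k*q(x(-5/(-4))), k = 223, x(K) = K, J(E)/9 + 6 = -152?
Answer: -2931/8 ≈ -366.38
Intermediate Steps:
J(E) = -1422 (J(E) = -54 + 9*(-152) = -54 - 1368 = -1422)
q(F) = F**2
A = 16725/8 (A = 6*(223*(-5/(-4))**2) = 6*(223*(-5*(-1/4))**2) = 6*(223*(5/4)**2) = 6*(223*(25/16)) = 6*(5575/16) = 16725/8 ≈ 2090.6)
((9*(-23))*5 + A) + J(-94) = ((9*(-23))*5 + 16725/8) - 1422 = (-207*5 + 16725/8) - 1422 = (-1035 + 16725/8) - 1422 = 8445/8 - 1422 = -2931/8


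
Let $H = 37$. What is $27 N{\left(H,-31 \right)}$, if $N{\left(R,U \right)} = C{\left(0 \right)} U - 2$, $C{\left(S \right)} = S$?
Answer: $-54$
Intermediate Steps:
$N{\left(R,U \right)} = -2$ ($N{\left(R,U \right)} = 0 U - 2 = 0 - 2 = -2$)
$27 N{\left(H,-31 \right)} = 27 \left(-2\right) = -54$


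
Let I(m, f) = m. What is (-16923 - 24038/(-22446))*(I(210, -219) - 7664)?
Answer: 1415624993740/11223 ≈ 1.2614e+8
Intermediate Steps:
(-16923 - 24038/(-22446))*(I(210, -219) - 7664) = (-16923 - 24038/(-22446))*(210 - 7664) = (-16923 - 24038*(-1/22446))*(-7454) = (-16923 + 12019/11223)*(-7454) = -189914810/11223*(-7454) = 1415624993740/11223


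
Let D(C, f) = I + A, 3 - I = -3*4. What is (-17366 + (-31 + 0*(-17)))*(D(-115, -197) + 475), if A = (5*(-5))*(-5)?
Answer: -10699155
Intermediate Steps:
A = 125 (A = -25*(-5) = 125)
I = 15 (I = 3 - (-3)*4 = 3 - 1*(-12) = 3 + 12 = 15)
D(C, f) = 140 (D(C, f) = 15 + 125 = 140)
(-17366 + (-31 + 0*(-17)))*(D(-115, -197) + 475) = (-17366 + (-31 + 0*(-17)))*(140 + 475) = (-17366 + (-31 + 0))*615 = (-17366 - 31)*615 = -17397*615 = -10699155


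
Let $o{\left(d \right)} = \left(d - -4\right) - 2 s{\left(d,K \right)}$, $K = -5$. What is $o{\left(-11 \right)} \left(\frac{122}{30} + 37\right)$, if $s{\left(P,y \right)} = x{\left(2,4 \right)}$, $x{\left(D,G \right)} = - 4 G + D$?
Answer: $\frac{4312}{5} \approx 862.4$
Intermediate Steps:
$x{\left(D,G \right)} = D - 4 G$
$s{\left(P,y \right)} = -14$ ($s{\left(P,y \right)} = 2 - 16 = -14$)
$o{\left(d \right)} = 32 + d$ ($o{\left(d \right)} = \left(d - -4\right) - -28 = \left(d + 4\right) + 28 = \left(4 + d\right) + 28 = 32 + d$)
$o{\left(-11 \right)} \left(\frac{122}{30} + 37\right) = \left(32 - 11\right) \left(\frac{122}{30} + 37\right) = 21 \left(122 \cdot \frac{1}{30} + 37\right) = 21 \left(\frac{61}{15} + 37\right) = 21 \cdot \frac{616}{15} = \frac{4312}{5}$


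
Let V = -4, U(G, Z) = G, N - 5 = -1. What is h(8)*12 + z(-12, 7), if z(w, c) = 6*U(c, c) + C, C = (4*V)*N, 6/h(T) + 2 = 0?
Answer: -58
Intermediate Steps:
N = 4 (N = 5 - 1 = 4)
h(T) = -3 (h(T) = 6/(-2 + 0) = 6/(-2) = 6*(-1/2) = -3)
C = -64 (C = (4*(-4))*4 = -16*4 = -64)
z(w, c) = -64 + 6*c (z(w, c) = 6*c - 64 = -64 + 6*c)
h(8)*12 + z(-12, 7) = -3*12 + (-64 + 6*7) = -36 + (-64 + 42) = -36 - 22 = -58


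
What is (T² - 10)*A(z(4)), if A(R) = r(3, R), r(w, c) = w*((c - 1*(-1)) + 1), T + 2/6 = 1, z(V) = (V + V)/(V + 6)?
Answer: -1204/15 ≈ -80.267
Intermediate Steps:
z(V) = 2*V/(6 + V) (z(V) = (2*V)/(6 + V) = 2*V/(6 + V))
T = ⅔ (T = -⅓ + 1 = ⅔ ≈ 0.66667)
r(w, c) = w*(2 + c) (r(w, c) = w*((c + 1) + 1) = w*((1 + c) + 1) = w*(2 + c))
A(R) = 6 + 3*R (A(R) = 3*(2 + R) = 6 + 3*R)
(T² - 10)*A(z(4)) = ((⅔)² - 10)*(6 + 3*(2*4/(6 + 4))) = (4/9 - 10)*(6 + 3*(2*4/10)) = -86*(6 + 3*(2*4*(⅒)))/9 = -86*(6 + 3*(⅘))/9 = -86*(6 + 12/5)/9 = -86/9*42/5 = -1204/15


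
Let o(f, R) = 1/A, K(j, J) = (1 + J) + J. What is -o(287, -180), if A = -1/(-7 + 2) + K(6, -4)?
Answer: 5/34 ≈ 0.14706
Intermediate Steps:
K(j, J) = 1 + 2*J
A = -34/5 (A = -1/(-7 + 2) + (1 + 2*(-4)) = -1/(-5) + (1 - 8) = -⅕*(-1) - 7 = ⅕ - 7 = -34/5 ≈ -6.8000)
o(f, R) = -5/34 (o(f, R) = 1/(-34/5) = -5/34)
-o(287, -180) = -1*(-5/34) = 5/34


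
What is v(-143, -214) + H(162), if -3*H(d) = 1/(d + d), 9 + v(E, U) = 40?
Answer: 30131/972 ≈ 30.999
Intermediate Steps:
v(E, U) = 31 (v(E, U) = -9 + 40 = 31)
H(d) = -1/(6*d) (H(d) = -1/(3*(d + d)) = -1/(2*d)/3 = -1/(6*d))
v(-143, -214) + H(162) = 31 - ⅙/162 = 31 - ⅙*1/162 = 31 - 1/972 = 30131/972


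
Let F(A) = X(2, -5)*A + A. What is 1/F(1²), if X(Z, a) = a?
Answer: -¼ ≈ -0.25000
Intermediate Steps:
F(A) = -4*A (F(A) = -5*A + A = -4*A)
1/F(1²) = 1/(-4*1²) = 1/(-4*1) = 1/(-4) = -¼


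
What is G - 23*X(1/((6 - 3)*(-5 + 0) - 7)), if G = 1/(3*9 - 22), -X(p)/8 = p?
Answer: -449/55 ≈ -8.1636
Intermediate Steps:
X(p) = -8*p
G = ⅕ (G = 1/(27 - 22) = 1/5 = ⅕ ≈ 0.20000)
G - 23*X(1/((6 - 3)*(-5 + 0) - 7)) = ⅕ - (-184)/((6 - 3)*(-5 + 0) - 7) = ⅕ - (-184)/(3*(-5) - 7) = ⅕ - (-184)/(-15 - 7) = ⅕ - (-184)/(-22) = ⅕ - (-184)*(-1)/22 = ⅕ - 23*4/11 = ⅕ - 92/11 = -449/55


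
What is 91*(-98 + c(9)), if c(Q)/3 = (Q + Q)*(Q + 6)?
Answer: 64792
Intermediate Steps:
c(Q) = 6*Q*(6 + Q) (c(Q) = 3*((Q + Q)*(Q + 6)) = 3*((2*Q)*(6 + Q)) = 3*(2*Q*(6 + Q)) = 6*Q*(6 + Q))
91*(-98 + c(9)) = 91*(-98 + 6*9*(6 + 9)) = 91*(-98 + 6*9*15) = 91*(-98 + 810) = 91*712 = 64792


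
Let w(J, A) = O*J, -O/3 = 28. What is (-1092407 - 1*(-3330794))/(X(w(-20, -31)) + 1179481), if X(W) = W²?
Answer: 2238387/4001881 ≈ 0.55933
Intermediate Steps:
O = -84 (O = -3*28 = -84)
w(J, A) = -84*J
(-1092407 - 1*(-3330794))/(X(w(-20, -31)) + 1179481) = (-1092407 - 1*(-3330794))/((-84*(-20))² + 1179481) = (-1092407 + 3330794)/(1680² + 1179481) = 2238387/(2822400 + 1179481) = 2238387/4001881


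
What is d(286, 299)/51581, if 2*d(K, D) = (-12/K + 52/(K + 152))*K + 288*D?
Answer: 9431668/11296239 ≈ 0.83494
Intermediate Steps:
d(K, D) = 144*D + K*(-12/K + 52/(152 + K))/2 (d(K, D) = ((-12/K + 52/(K + 152))*K + 288*D)/2 = ((-12/K + 52/(152 + K))*K + 288*D)/2 = (K*(-12/K + 52/(152 + K)) + 288*D)/2 = (288*D + K*(-12/K + 52/(152 + K)))/2 = 144*D + K*(-12/K + 52/(152 + K))/2)
d(286, 299)/51581 = (4*(-228 + 5*286 + 5472*299 + 36*299*286)/(152 + 286))/51581 = (4*(-228 + 1430 + 1636128 + 3078504)/438)*(1/51581) = (4*(1/438)*4715834)*(1/51581) = (9431668/219)*(1/51581) = 9431668/11296239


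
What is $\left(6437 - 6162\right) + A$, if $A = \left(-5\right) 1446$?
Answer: $-6955$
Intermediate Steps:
$A = -7230$
$\left(6437 - 6162\right) + A = \left(6437 - 6162\right) - 7230 = 275 - 7230 = -6955$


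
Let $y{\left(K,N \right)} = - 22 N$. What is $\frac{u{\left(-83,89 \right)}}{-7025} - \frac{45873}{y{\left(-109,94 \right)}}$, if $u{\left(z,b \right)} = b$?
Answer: $\frac{322073773}{14527700} \approx 22.17$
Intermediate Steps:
$\frac{u{\left(-83,89 \right)}}{-7025} - \frac{45873}{y{\left(-109,94 \right)}} = \frac{89}{-7025} - \frac{45873}{\left(-22\right) 94} = 89 \left(- \frac{1}{7025}\right) - \frac{45873}{-2068} = - \frac{89}{7025} - - \frac{45873}{2068} = - \frac{89}{7025} + \frac{45873}{2068} = \frac{322073773}{14527700}$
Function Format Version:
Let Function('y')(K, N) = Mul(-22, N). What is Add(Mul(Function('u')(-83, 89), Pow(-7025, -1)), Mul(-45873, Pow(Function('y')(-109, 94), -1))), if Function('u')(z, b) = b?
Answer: Rational(322073773, 14527700) ≈ 22.170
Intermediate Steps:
Add(Mul(Function('u')(-83, 89), Pow(-7025, -1)), Mul(-45873, Pow(Function('y')(-109, 94), -1))) = Add(Mul(89, Pow(-7025, -1)), Mul(-45873, Pow(Mul(-22, 94), -1))) = Add(Mul(89, Rational(-1, 7025)), Mul(-45873, Pow(-2068, -1))) = Add(Rational(-89, 7025), Mul(-45873, Rational(-1, 2068))) = Add(Rational(-89, 7025), Rational(45873, 2068)) = Rational(322073773, 14527700)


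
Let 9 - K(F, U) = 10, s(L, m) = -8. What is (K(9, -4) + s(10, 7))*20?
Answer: -180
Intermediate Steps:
K(F, U) = -1 (K(F, U) = 9 - 1*10 = 9 - 10 = -1)
(K(9, -4) + s(10, 7))*20 = (-1 - 8)*20 = -9*20 = -180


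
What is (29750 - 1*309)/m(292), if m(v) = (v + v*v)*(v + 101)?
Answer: 29441/33623508 ≈ 0.00087561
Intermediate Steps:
m(v) = (101 + v)*(v + v**2) (m(v) = (v + v**2)*(101 + v) = (101 + v)*(v + v**2))
(29750 - 1*309)/m(292) = (29750 - 1*309)/((292*(101 + 292**2 + 102*292))) = (29750 - 309)/((292*(101 + 85264 + 29784))) = 29441/((292*115149)) = 29441/33623508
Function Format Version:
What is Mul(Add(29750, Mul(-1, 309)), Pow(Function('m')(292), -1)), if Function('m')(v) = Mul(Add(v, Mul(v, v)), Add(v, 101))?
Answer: Rational(29441, 33623508) ≈ 0.00087561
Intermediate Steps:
Function('m')(v) = Mul(Add(101, v), Add(v, Pow(v, 2))) (Function('m')(v) = Mul(Add(v, Pow(v, 2)), Add(101, v)) = Mul(Add(101, v), Add(v, Pow(v, 2))))
Mul(Add(29750, Mul(-1, 309)), Pow(Function('m')(292), -1)) = Mul(Add(29750, Mul(-1, 309)), Pow(Mul(292, Add(101, Pow(292, 2), Mul(102, 292))), -1)) = Mul(Add(29750, -309), Pow(Mul(292, Add(101, 85264, 29784)), -1)) = Mul(29441, Pow(Mul(292, 115149), -1)) = Mul(29441, Pow(33623508, -1)) = Mul(29441, Rational(1, 33623508)) = Rational(29441, 33623508)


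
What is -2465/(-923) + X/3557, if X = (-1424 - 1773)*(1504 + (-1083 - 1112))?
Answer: 2047792226/3283111 ≈ 623.74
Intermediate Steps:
X = 2209127 (X = -3197*(1504 - 2195) = -3197*(-691) = 2209127)
-2465/(-923) + X/3557 = -2465/(-923) + 2209127/3557 = -2465*(-1/923) + 2209127*(1/3557) = 2465/923 + 2209127/3557 = 2047792226/3283111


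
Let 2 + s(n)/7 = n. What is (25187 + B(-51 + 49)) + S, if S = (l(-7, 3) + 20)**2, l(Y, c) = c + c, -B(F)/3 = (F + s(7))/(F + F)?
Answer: 103551/4 ≈ 25888.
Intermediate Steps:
s(n) = -14 + 7*n
B(F) = -3*(35 + F)/(2*F) (B(F) = -3*(F + (-14 + 7*7))/(F + F) = -3*(F + (-14 + 49))/(2*F) = -3*(F + 35)*1/(2*F) = -3*(35 + F)*1/(2*F) = -3*(35 + F)/(2*F))
l(Y, c) = 2*c
S = 676 (S = (2*3 + 20)**2 = (6 + 20)**2 = 26**2 = 676)
(25187 + B(-51 + 49)) + S = (25187 + 3*(-35 - (-51 + 49))/(2*(-51 + 49))) + 676 = (25187 + (3/2)*(-35 - 1*(-2))/(-2)) + 676 = (25187 + (3/2)*(-1/2)*(-35 + 2)) + 676 = (25187 + (3/2)*(-1/2)*(-33)) + 676 = (25187 + 99/4) + 676 = 100847/4 + 676 = 103551/4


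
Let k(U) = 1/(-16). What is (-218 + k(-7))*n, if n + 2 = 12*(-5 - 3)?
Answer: 170961/8 ≈ 21370.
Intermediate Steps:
k(U) = -1/16
n = -98 (n = -2 + 12*(-5 - 3) = -2 + 12*(-8) = -2 - 96 = -98)
(-218 + k(-7))*n = (-218 - 1/16)*(-98) = -3489/16*(-98) = 170961/8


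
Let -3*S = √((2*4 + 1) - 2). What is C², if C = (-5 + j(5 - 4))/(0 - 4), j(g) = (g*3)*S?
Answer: (5 + √7)²/16 ≈ 3.6536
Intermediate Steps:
S = -√7/3 (S = -√((2*4 + 1) - 2)/3 = -√((8 + 1) - 2)/3 = -√(9 - 2)/3 = -√7/3 ≈ -0.88192)
j(g) = -g*√7 (j(g) = (g*3)*(-√7/3) = (3*g)*(-√7/3) = -g*√7)
C = 5/4 + √7/4 (C = (-5 - (5 - 4)*√7)/(0 - 4) = (-5 - 1*1*√7)/(-4) = (-5 - √7)*(-¼) = 5/4 + √7/4 ≈ 1.9114)
C² = (5/4 + √7/4)²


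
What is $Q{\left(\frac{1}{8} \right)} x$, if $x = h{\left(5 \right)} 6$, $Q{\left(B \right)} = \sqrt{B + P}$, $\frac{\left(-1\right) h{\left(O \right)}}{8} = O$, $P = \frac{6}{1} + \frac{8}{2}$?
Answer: $- 540 \sqrt{2} \approx -763.68$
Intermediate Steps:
$P = 10$ ($P = 6 \cdot 1 + 8 \cdot \frac{1}{2} = 6 + 4 = 10$)
$h{\left(O \right)} = - 8 O$
$Q{\left(B \right)} = \sqrt{10 + B}$ ($Q{\left(B \right)} = \sqrt{B + 10} = \sqrt{10 + B}$)
$x = -240$ ($x = \left(-8\right) 5 \cdot 6 = \left(-40\right) 6 = -240$)
$Q{\left(\frac{1}{8} \right)} x = \sqrt{10 + \frac{1}{8}} \left(-240\right) = \sqrt{\frac{81}{8}} \left(-240\right) = \frac{9 \sqrt{2}}{4} \left(-240\right) = - 540 \sqrt{2}$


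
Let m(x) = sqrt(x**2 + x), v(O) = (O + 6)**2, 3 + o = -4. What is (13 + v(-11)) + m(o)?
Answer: 38 + sqrt(42) ≈ 44.481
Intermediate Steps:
o = -7 (o = -3 - 4 = -7)
v(O) = (6 + O)**2
m(x) = sqrt(x + x**2)
(13 + v(-11)) + m(o) = (13 + (6 - 11)**2) + sqrt(-7*(1 - 7)) = (13 + (-5)**2) + sqrt(-7*(-6)) = (13 + 25) + sqrt(42) = 38 + sqrt(42)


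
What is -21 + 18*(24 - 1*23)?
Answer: -3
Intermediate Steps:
-21 + 18*(24 - 1*23) = -21 + 18*(24 - 23) = -21 + 18*1 = -21 + 18 = -3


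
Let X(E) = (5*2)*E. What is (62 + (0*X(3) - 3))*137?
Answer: 8083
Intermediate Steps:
X(E) = 10*E
(62 + (0*X(3) - 3))*137 = (62 + (0*(10*3) - 3))*137 = (62 + (0*30 - 3))*137 = (62 + (0 - 3))*137 = (62 - 3)*137 = 59*137 = 8083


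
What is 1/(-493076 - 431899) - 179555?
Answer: -166083886126/924975 ≈ -1.7956e+5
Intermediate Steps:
1/(-493076 - 431899) - 179555 = 1/(-924975) - 179555 = -1/924975 - 179555 = -166083886126/924975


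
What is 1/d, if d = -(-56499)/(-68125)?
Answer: -68125/56499 ≈ -1.2058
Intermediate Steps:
d = -56499/68125 (d = -(-56499)*(-1)/68125 = -1*56499/68125 = -56499/68125 ≈ -0.82934)
1/d = 1/(-56499/68125) = -68125/56499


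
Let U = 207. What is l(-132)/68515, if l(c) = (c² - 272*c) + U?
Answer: 10707/13703 ≈ 0.78136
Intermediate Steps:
l(c) = 207 + c² - 272*c (l(c) = (c² - 272*c) + 207 = 207 + c² - 272*c)
l(-132)/68515 = (207 + (-132)² - 272*(-132))/68515 = (207 + 17424 + 35904)*(1/68515) = 53535*(1/68515) = 10707/13703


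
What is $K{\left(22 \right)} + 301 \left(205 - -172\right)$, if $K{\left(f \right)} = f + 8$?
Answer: $113507$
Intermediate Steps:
$K{\left(f \right)} = 8 + f$
$K{\left(22 \right)} + 301 \left(205 - -172\right) = \left(8 + 22\right) + 301 \left(205 - -172\right) = 30 + 301 \left(205 + 172\right) = 30 + 301 \cdot 377 = 30 + 113477 = 113507$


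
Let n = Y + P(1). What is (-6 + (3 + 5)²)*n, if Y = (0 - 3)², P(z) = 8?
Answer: 986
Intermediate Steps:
Y = 9 (Y = (-3)² = 9)
n = 17 (n = 9 + 8 = 17)
(-6 + (3 + 5)²)*n = (-6 + (3 + 5)²)*17 = (-6 + 8²)*17 = (-6 + 64)*17 = 58*17 = 986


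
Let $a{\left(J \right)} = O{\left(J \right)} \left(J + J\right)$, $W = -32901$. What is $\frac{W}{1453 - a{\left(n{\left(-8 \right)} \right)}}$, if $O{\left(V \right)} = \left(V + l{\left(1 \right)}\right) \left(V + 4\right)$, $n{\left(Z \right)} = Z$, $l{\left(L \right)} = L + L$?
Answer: $- \frac{2991}{167} \approx -17.91$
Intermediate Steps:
$l{\left(L \right)} = 2 L$
$O{\left(V \right)} = \left(2 + V\right) \left(4 + V\right)$ ($O{\left(V \right)} = \left(V + 2 \cdot 1\right) \left(V + 4\right) = \left(V + 2\right) \left(4 + V\right) = \left(2 + V\right) \left(4 + V\right)$)
$a{\left(J \right)} = 2 J \left(8 + J^{2} + 6 J\right)$ ($a{\left(J \right)} = \left(8 + J^{2} + 6 J\right) \left(J + J\right) = \left(8 + J^{2} + 6 J\right) 2 J = 2 J \left(8 + J^{2} + 6 J\right)$)
$\frac{W}{1453 - a{\left(n{\left(-8 \right)} \right)}} = - \frac{32901}{1453 - 2 \left(-8\right) \left(8 + \left(-8\right)^{2} + 6 \left(-8\right)\right)} = - \frac{32901}{1453 - 2 \left(-8\right) \left(8 + 64 - 48\right)} = - \frac{32901}{1453 - 2 \left(-8\right) 24} = - \frac{32901}{1453 - -384} = - \frac{32901}{1453 + 384} = - \frac{32901}{1837} = \left(-32901\right) \frac{1}{1837} = - \frac{2991}{167}$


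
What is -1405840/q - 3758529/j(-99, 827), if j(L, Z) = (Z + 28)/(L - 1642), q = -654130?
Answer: 142678853622259/18642705 ≈ 7.6533e+6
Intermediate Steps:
j(L, Z) = (28 + Z)/(-1642 + L)
-1405840/q - 3758529/j(-99, 827) = -1405840/(-654130) - 3758529*(-1642 - 99)/(28 + 827) = -1405840*(-1/654130) - 3758529/(855/(-1741)) = 140584/65413 - 3758529/((-1/1741*855)) = 140584/65413 - 3758529/(-855/1741) = 140584/65413 - 3758529*(-1741/855) = 140584/65413 + 2181199663/285 = 142678853622259/18642705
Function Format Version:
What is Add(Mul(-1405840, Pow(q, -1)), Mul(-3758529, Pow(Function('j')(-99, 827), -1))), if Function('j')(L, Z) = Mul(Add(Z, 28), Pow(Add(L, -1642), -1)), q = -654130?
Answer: Rational(142678853622259, 18642705) ≈ 7.6533e+6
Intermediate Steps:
Function('j')(L, Z) = Mul(Pow(Add(-1642, L), -1), Add(28, Z)) (Function('j')(L, Z) = Mul(Add(28, Z), Pow(Add(-1642, L), -1)) = Mul(Pow(Add(-1642, L), -1), Add(28, Z)))
Add(Mul(-1405840, Pow(q, -1)), Mul(-3758529, Pow(Function('j')(-99, 827), -1))) = Add(Mul(-1405840, Pow(-654130, -1)), Mul(-3758529, Pow(Mul(Pow(Add(-1642, -99), -1), Add(28, 827)), -1))) = Add(Mul(-1405840, Rational(-1, 654130)), Mul(-3758529, Pow(Mul(Pow(-1741, -1), 855), -1))) = Add(Rational(140584, 65413), Mul(-3758529, Pow(Mul(Rational(-1, 1741), 855), -1))) = Add(Rational(140584, 65413), Mul(-3758529, Pow(Rational(-855, 1741), -1))) = Add(Rational(140584, 65413), Mul(-3758529, Rational(-1741, 855))) = Add(Rational(140584, 65413), Rational(2181199663, 285)) = Rational(142678853622259, 18642705)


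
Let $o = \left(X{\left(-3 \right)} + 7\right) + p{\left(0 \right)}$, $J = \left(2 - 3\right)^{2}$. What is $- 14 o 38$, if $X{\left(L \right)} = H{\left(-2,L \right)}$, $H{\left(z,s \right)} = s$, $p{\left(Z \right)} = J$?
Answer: $-2660$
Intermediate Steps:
$J = 1$ ($J = \left(-1\right)^{2} = 1$)
$p{\left(Z \right)} = 1$
$X{\left(L \right)} = L$
$o = 5$ ($o = \left(-3 + 7\right) + 1 = 4 + 1 = 5$)
$- 14 o 38 = \left(-14\right) 5 \cdot 38 = \left(-70\right) 38 = -2660$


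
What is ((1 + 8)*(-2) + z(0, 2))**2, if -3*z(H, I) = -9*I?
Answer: 144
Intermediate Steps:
z(H, I) = 3*I (z(H, I) = -(-3)*I = 3*I)
((1 + 8)*(-2) + z(0, 2))**2 = ((1 + 8)*(-2) + 3*2)**2 = (9*(-2) + 6)**2 = (-18 + 6)**2 = (-12)**2 = 144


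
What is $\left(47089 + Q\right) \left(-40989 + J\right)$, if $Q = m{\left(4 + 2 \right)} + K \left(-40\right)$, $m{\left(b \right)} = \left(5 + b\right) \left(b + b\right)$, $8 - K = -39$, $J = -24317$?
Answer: $-2961039346$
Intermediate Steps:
$K = 47$ ($K = 8 - -39 = 8 + 39 = 47$)
$m{\left(b \right)} = 2 b \left(5 + b\right)$ ($m{\left(b \right)} = \left(5 + b\right) 2 b = 2 b \left(5 + b\right)$)
$Q = -1748$ ($Q = 2 \left(4 + 2\right) \left(5 + \left(4 + 2\right)\right) + 47 \left(-40\right) = 2 \cdot 6 \left(5 + 6\right) - 1880 = 2 \cdot 6 \cdot 11 - 1880 = 132 - 1880 = -1748$)
$\left(47089 + Q\right) \left(-40989 + J\right) = \left(47089 - 1748\right) \left(-40989 - 24317\right) = 45341 \left(-65306\right) = -2961039346$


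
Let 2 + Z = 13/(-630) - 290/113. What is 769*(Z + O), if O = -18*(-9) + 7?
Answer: 9000807409/71190 ≈ 1.2643e+5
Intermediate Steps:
Z = -326549/71190 (Z = -2 + (13/(-630) - 290/113) = -2 + (13*(-1/630) - 290*1/113) = -2 + (-13/630 - 290/113) = -2 - 184169/71190 = -326549/71190 ≈ -4.5870)
O = 169 (O = 162 + 7 = 169)
769*(Z + O) = 769*(-326549/71190 + 169) = 769*(11704561/71190) = 9000807409/71190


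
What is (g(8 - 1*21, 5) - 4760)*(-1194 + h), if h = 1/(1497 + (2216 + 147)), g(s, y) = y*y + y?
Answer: 2179980847/386 ≈ 5.6476e+6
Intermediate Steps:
g(s, y) = y + y² (g(s, y) = y² + y = y + y²)
h = 1/3860 (h = 1/(1497 + 2363) = 1/3860 ≈ 0.00025907)
(g(8 - 1*21, 5) - 4760)*(-1194 + h) = (5*(1 + 5) - 4760)*(-1194 + 1/3860) = (5*6 - 4760)*(-4608839/3860) = (30 - 4760)*(-4608839/3860) = -4730*(-4608839/3860) = 2179980847/386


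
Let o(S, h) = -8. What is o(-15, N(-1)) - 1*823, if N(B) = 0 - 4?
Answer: -831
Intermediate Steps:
N(B) = -4
o(-15, N(-1)) - 1*823 = -8 - 1*823 = -8 - 823 = -831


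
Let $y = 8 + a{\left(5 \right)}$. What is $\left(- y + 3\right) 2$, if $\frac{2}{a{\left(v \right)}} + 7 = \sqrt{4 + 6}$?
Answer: $- \frac{362}{39} + \frac{4 \sqrt{10}}{39} \approx -8.9577$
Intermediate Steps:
$a{\left(v \right)} = \frac{2}{-7 + \sqrt{10}}$ ($a{\left(v \right)} = \frac{2}{-7 + \sqrt{4 + 6}} = \frac{2}{-7 + \sqrt{10}}$)
$y = \frac{298}{39} - \frac{2 \sqrt{10}}{39}$ ($y = 8 - \left(\frac{14}{39} + \frac{2 \sqrt{10}}{39}\right) = \frac{298}{39} - \frac{2 \sqrt{10}}{39} \approx 7.4789$)
$\left(- y + 3\right) 2 = \left(- (\frac{298}{39} - \frac{2 \sqrt{10}}{39}) + 3\right) 2 = \left(\left(- \frac{298}{39} + \frac{2 \sqrt{10}}{39}\right) + 3\right) 2 = \left(- \frac{181}{39} + \frac{2 \sqrt{10}}{39}\right) 2 = - \frac{362}{39} + \frac{4 \sqrt{10}}{39}$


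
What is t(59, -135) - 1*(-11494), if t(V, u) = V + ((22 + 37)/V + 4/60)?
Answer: 173311/15 ≈ 11554.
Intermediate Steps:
t(V, u) = 1/15 + V + 59/V (t(V, u) = V + (59/V + 4*(1/60)) = V + (59/V + 1/15) = V + (1/15 + 59/V) = 1/15 + V + 59/V)
t(59, -135) - 1*(-11494) = (1/15 + 59 + 59/59) - 1*(-11494) = (1/15 + 59 + 59*(1/59)) + 11494 = (1/15 + 59 + 1) + 11494 = 901/15 + 11494 = 173311/15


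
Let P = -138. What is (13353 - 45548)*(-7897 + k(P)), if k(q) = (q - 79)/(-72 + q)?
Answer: 1525263881/6 ≈ 2.5421e+8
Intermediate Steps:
k(q) = (-79 + q)/(-72 + q)
(13353 - 45548)*(-7897 + k(P)) = (13353 - 45548)*(-7897 + (-79 - 138)/(-72 - 138)) = -32195*(-7897 - 217/(-210)) = -32195*(-7897 - 1/210*(-217)) = -32195*(-7897 + 31/30) = -32195*(-236879/30) = 1525263881/6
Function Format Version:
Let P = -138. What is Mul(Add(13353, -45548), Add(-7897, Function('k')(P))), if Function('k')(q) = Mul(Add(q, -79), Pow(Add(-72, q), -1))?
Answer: Rational(1525263881, 6) ≈ 2.5421e+8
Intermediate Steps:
Function('k')(q) = Mul(Pow(Add(-72, q), -1), Add(-79, q)) (Function('k')(q) = Mul(Add(-79, q), Pow(Add(-72, q), -1)) = Mul(Pow(Add(-72, q), -1), Add(-79, q)))
Mul(Add(13353, -45548), Add(-7897, Function('k')(P))) = Mul(Add(13353, -45548), Add(-7897, Mul(Pow(Add(-72, -138), -1), Add(-79, -138)))) = Mul(-32195, Add(-7897, Mul(Pow(-210, -1), -217))) = Mul(-32195, Add(-7897, Mul(Rational(-1, 210), -217))) = Mul(-32195, Add(-7897, Rational(31, 30))) = Mul(-32195, Rational(-236879, 30)) = Rational(1525263881, 6)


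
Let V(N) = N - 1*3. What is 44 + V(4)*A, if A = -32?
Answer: 12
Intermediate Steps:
V(N) = -3 + N (V(N) = N - 3 = -3 + N)
44 + V(4)*A = 44 + (-3 + 4)*(-32) = 44 + 1*(-32) = 44 - 32 = 12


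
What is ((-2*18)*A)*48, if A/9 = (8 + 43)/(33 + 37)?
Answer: -396576/35 ≈ -11331.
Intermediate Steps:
A = 459/70 (A = 9*((8 + 43)/(33 + 37)) = 9*(51/70) = 459/70 ≈ 6.5571)
((-2*18)*A)*48 = (-2*18*(459/70))*48 = -36*459/70*48 = -8262/35*48 = -396576/35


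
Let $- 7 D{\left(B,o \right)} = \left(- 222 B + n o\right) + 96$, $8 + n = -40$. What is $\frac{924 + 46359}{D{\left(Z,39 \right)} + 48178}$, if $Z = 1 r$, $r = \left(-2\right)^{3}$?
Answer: $\frac{47283}{48178} \approx 0.98142$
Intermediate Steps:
$n = -48$ ($n = -8 - 40 = -48$)
$r = -8$
$Z = -8$ ($Z = 1 \left(-8\right) = -8$)
$D{\left(B,o \right)} = - \frac{96}{7} + \frac{48 o}{7} + \frac{222 B}{7}$ ($D{\left(B,o \right)} = - \frac{\left(- 222 B - 48 o\right) + 96}{7} = - \frac{96 - 222 B - 48 o}{7} = - \frac{96}{7} + \frac{48 o}{7} + \frac{222 B}{7}$)
$\frac{924 + 46359}{D{\left(Z,39 \right)} + 48178} = \frac{924 + 46359}{\left(- \frac{96}{7} + \frac{48}{7} \cdot 39 + \frac{222}{7} \left(-8\right)\right) + 48178} = \frac{47283}{\left(- \frac{96}{7} + \frac{1872}{7} - \frac{1776}{7}\right) + 48178} = \frac{47283}{0 + 48178} = \frac{47283}{48178}$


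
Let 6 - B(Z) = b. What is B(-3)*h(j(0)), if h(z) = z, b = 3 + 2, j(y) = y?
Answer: 0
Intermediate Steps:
b = 5
B(Z) = 1 (B(Z) = 6 - 1*5 = 6 - 5 = 1)
B(-3)*h(j(0)) = 1*0 = 0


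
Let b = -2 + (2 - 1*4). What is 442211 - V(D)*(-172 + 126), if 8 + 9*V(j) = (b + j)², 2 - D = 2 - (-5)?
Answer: 3983257/9 ≈ 4.4258e+5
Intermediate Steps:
D = -5 (D = 2 - (2 - (-5)) = 2 - (2 - 1*(-5)) = 2 - (2 + 5) = 2 - 1*7 = 2 - 7 = -5)
b = -4 (b = -2 + (2 - 4) = -2 - 2 = -4)
V(j) = -8/9 + (-4 + j)²/9
442211 - V(D)*(-172 + 126) = 442211 - (-8/9 + (-4 - 5)²/9)*(-172 + 126) = 442211 - (-8/9 + (⅑)*(-9)²)*(-46) = 442211 - (-8/9 + (⅑)*81)*(-46) = 442211 - (-8/9 + 9)*(-46) = 442211 - 73*(-46)/9 = 442211 - 1*(-3358/9) = 442211 + 3358/9 = 3983257/9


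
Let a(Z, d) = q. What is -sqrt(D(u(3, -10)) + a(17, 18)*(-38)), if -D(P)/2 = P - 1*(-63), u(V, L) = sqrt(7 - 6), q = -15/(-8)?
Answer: -I*sqrt(797)/2 ≈ -14.116*I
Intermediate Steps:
q = 15/8 (q = -15*(-1/8) = 15/8 ≈ 1.8750)
a(Z, d) = 15/8
u(V, L) = 1 (u(V, L) = sqrt(1) = 1)
D(P) = -126 - 2*P (D(P) = -2*(P - 1*(-63)) = -2*(P + 63) = -2*(63 + P) = -126 - 2*P)
-sqrt(D(u(3, -10)) + a(17, 18)*(-38)) = -sqrt((-126 - 2*1) + (15/8)*(-38)) = -sqrt((-126 - 2) - 285/4) = -sqrt(-128 - 285/4) = -sqrt(-797/4) = -I*sqrt(797)/2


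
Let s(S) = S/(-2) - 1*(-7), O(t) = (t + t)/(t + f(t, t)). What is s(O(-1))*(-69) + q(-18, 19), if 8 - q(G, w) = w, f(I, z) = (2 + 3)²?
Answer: -3975/8 ≈ -496.88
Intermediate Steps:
f(I, z) = 25 (f(I, z) = 5² = 25)
O(t) = 2*t/(25 + t) (O(t) = (t + t)/(t + 25) = (2*t)/(25 + t) = 2*t/(25 + t))
q(G, w) = 8 - w
s(S) = 7 - S/2 (s(S) = S*(-½) + 7 = -S/2 + 7 = 7 - S/2)
s(O(-1))*(-69) + q(-18, 19) = (7 - (-1)/(25 - 1))*(-69) + (8 - 1*19) = (7 - (-1)/24)*(-69) + (8 - 19) = (7 - (-1)/24)*(-69) - 11 = (7 - ½*(-1/12))*(-69) - 11 = (7 + 1/24)*(-69) - 11 = (169/24)*(-69) - 11 = -3887/8 - 11 = -3975/8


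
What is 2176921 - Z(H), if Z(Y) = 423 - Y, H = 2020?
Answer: 2178518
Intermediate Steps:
2176921 - Z(H) = 2176921 - (423 - 1*2020) = 2176921 - (423 - 2020) = 2176921 - 1*(-1597) = 2176921 + 1597 = 2178518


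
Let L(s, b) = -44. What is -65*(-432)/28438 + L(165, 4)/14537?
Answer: 203473844/206701603 ≈ 0.98438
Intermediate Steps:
-65*(-432)/28438 + L(165, 4)/14537 = -65*(-432)/28438 - 44/14537 = 28080*(1/28438) - 44*1/14537 = 14040/14219 - 44/14537 = 203473844/206701603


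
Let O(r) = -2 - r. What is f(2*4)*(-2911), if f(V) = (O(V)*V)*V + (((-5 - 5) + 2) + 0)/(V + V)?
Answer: 3728991/2 ≈ 1.8645e+6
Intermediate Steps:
f(V) = -4/V + V²*(-2 - V) (f(V) = ((-2 - V)*V)*V + (((-5 - 5) + 2) + 0)/(V + V) = (V*(-2 - V))*V + ((-10 + 2) + 0)/((2*V)) = V²*(-2 - V) + (-8 + 0)*(1/(2*V)) = V²*(-2 - V) - 4/V = -4/V + V²*(-2 - V))
f(2*4)*(-2911) = ((-4 + (2*4)³*(-2 - 2*4))/((2*4)))*(-2911) = ((-4 + 8³*(-2 - 1*8))/8)*(-2911) = ((-4 + 512*(-2 - 8))/8)*(-2911) = ((-4 + 512*(-10))/8)*(-2911) = ((-4 - 5120)/8)*(-2911) = ((⅛)*(-5124))*(-2911) = -1281/2*(-2911) = 3728991/2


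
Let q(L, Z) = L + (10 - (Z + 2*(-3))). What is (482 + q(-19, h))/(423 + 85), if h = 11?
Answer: 117/127 ≈ 0.92126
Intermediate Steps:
q(L, Z) = 16 + L - Z (q(L, Z) = L + (10 - (Z - 6)) = L + (10 - (-6 + Z)) = L + (10 + (6 - Z)) = L + (16 - Z) = 16 + L - Z)
(482 + q(-19, h))/(423 + 85) = (482 + (16 - 19 - 1*11))/(423 + 85) = (482 + (16 - 19 - 11))/508 = (482 - 14)*(1/508) = 468*(1/508) = 117/127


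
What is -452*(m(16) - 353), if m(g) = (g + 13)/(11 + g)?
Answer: 4294904/27 ≈ 1.5907e+5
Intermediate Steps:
m(g) = (13 + g)/(11 + g)
-452*(m(16) - 353) = -452*((13 + 16)/(11 + 16) - 353) = -452*(29/27 - 353) = -452*(-9502/27) = 4294904/27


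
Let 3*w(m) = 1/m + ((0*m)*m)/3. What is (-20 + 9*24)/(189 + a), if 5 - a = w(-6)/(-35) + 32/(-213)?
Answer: 8767080/8684269 ≈ 1.0095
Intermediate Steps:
w(m) = 1/(3*m) (w(m) = (1/m + ((0*m)*m)/3)/3 = (1/m + (0*m)*(1/3))/3 = (1/m + 0*(1/3))/3 = (1/m + 0)/3 = 1/(3*m))
a = 230299/44730 (a = 5 - (((1/3)/(-6))/(-35) + 32/(-213)) = 5 - (((1/3)*(-1/6))*(-1/35) + 32*(-1/213)) = 5 - (-1/18*(-1/35) - 32/213) = 5 - (1/630 - 32/213) = 5 - 1*(-6649/44730) = 5 + 6649/44730 = 230299/44730 ≈ 5.1487)
(-20 + 9*24)/(189 + a) = (-20 + 9*24)/(189 + 230299/44730) = (-20 + 216)/(8684269/44730) = 196*(44730/8684269) = 8767080/8684269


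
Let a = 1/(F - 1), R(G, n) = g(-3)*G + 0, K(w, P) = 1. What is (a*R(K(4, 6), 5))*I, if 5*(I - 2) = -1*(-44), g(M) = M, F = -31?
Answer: 81/80 ≈ 1.0125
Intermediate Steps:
R(G, n) = -3*G (R(G, n) = -3*G + 0 = -3*G)
I = 54/5 (I = 2 + (-1*(-44))/5 = 2 + (⅕)*44 = 2 + 44/5 = 54/5 ≈ 10.800)
a = -1/32 (a = 1/(-31 - 1) = 1/(-32) = -1/32 ≈ -0.031250)
(a*R(K(4, 6), 5))*I = -(-3)/32*(54/5) = -1/32*(-3)*(54/5) = (3/32)*(54/5) = 81/80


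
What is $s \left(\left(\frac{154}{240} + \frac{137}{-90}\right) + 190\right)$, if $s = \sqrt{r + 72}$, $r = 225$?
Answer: $\frac{68083 \sqrt{33}}{120} \approx 3259.2$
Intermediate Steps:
$s = 3 \sqrt{33}$ ($s = \sqrt{225 + 72} = \sqrt{297} = 3 \sqrt{33} \approx 17.234$)
$s \left(\left(\frac{154}{240} + \frac{137}{-90}\right) + 190\right) = 3 \sqrt{33} \left(\left(\frac{154}{240} + \frac{137}{-90}\right) + 190\right) = 3 \sqrt{33} \left(\left(154 \cdot \frac{1}{240} + 137 \left(- \frac{1}{90}\right)\right) + 190\right) = 3 \sqrt{33} \left(\left(\frac{77}{120} - \frac{137}{90}\right) + 190\right) = 3 \sqrt{33} \left(- \frac{317}{360} + 190\right) = 3 \sqrt{33} \cdot \frac{68083}{360} = \frac{68083 \sqrt{33}}{120}$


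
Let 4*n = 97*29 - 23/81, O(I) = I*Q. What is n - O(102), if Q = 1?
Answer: 97391/162 ≈ 601.18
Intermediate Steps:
O(I) = I (O(I) = I*1 = I)
n = 113915/162 (n = (97*29 - 23/81)/4 = (2813 - 23*1/81)/4 = (2813 - 23/81)/4 = (¼)*(227830/81) = 113915/162 ≈ 703.18)
n - O(102) = 113915/162 - 1*102 = 113915/162 - 102 = 97391/162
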